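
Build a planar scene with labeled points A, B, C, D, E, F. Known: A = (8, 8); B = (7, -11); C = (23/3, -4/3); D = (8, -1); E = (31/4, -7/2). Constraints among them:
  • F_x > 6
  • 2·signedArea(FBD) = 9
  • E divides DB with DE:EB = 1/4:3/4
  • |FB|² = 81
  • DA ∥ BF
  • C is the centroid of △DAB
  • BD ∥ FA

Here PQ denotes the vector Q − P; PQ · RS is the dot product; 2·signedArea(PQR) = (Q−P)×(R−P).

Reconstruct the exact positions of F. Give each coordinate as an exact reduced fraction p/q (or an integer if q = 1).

1. F_x = 7  [BD ∥ FA ∩ DA ∥ BF]
2. F_y = -2  [BD ∥ FA ∩ DA ∥ BF]
   → F = (7, -2)

F = (7, -2)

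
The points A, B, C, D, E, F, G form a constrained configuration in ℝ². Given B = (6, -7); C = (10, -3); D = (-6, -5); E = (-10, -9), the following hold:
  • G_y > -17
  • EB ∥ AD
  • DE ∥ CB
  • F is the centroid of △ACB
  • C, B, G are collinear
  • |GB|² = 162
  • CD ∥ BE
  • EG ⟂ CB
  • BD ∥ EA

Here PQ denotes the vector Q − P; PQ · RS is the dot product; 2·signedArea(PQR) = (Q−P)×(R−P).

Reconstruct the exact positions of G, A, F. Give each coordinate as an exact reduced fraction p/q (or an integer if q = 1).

A = (-22, -7)
F = (-2, -17/3)
G = (-3, -16)

1. G_x = -3  [C, B, G are collinear ∩ EG ⟂ CB]
2. G_y = -16  [C, B, G are collinear ∩ EG ⟂ CB]
   → G = (-3, -16)
3. A_x = -22  [EB ∥ AD ∩ BD ∥ EA]
4. A_y = -7  [EB ∥ AD ∩ BD ∥ EA]
   → A = (-22, -7)
5. F_x = -2  [F is the centroid of △ACB]
6. F_y = -17/3  [F is the centroid of △ACB]
   → F = (-2, -17/3)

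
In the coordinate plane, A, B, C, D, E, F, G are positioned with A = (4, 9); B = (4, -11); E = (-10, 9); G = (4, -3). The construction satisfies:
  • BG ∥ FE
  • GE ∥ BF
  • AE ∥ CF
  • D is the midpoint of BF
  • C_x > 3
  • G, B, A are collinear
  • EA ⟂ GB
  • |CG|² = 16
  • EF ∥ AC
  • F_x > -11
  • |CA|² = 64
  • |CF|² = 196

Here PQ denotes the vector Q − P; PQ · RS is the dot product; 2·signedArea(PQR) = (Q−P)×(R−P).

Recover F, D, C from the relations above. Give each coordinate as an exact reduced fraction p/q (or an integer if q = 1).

C = (4, 1)
D = (-3, -5)
F = (-10, 1)

1. F_x = -10  [BG ∥ FE ∩ GE ∥ BF]
2. F_y = 1  [BG ∥ FE ∩ GE ∥ BF]
   → F = (-10, 1)
3. D_x = -3  [D is the midpoint of BF]
4. D_y = -5  [D is the midpoint of BF]
   → D = (-3, -5)
5. C_x = 4  [AE ∥ CF ∩ EF ∥ AC]
6. C_y = 1  [AE ∥ CF ∩ EF ∥ AC]
   → C = (4, 1)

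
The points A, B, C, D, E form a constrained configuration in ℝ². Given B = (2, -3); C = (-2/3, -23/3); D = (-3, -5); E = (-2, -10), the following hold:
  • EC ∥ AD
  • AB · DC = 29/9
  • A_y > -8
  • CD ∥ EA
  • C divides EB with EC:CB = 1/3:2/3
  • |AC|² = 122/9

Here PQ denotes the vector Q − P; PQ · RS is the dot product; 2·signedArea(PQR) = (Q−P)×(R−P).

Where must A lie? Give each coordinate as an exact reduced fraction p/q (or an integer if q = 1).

A = (-13/3, -22/3)

1. A_x = -13/3  [EC ∥ AD ∩ CD ∥ EA]
2. A_y = -22/3  [EC ∥ AD ∩ CD ∥ EA]
   → A = (-13/3, -22/3)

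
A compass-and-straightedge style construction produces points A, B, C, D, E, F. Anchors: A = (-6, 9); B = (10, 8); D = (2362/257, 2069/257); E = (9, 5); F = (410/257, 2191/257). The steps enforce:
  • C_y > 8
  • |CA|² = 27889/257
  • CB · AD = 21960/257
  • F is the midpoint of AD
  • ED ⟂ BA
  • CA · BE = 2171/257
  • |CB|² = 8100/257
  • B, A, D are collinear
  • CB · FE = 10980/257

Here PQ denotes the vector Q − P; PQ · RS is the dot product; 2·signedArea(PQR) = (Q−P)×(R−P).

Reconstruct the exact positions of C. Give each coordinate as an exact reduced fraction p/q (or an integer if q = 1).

1. C_x = 1130/257  [CA · BE = 2171/257 ∩ CB · AD = 21960/257]
2. C_y = 2146/257  [CA · BE = 2171/257 ∩ CB · AD = 21960/257]
   → C = (1130/257, 2146/257)

C = (1130/257, 2146/257)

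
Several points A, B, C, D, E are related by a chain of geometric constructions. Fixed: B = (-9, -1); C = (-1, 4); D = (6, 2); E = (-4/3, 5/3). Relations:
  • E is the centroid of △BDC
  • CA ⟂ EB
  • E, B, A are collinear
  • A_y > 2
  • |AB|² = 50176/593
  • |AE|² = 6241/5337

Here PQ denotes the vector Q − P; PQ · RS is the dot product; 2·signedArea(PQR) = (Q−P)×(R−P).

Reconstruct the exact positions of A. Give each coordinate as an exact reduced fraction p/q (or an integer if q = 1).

A = (-185/593, 1199/593)

1. A_x = -185/593  [E, B, A are collinear ∩ CA ⟂ EB]
2. A_y = 1199/593  [E, B, A are collinear ∩ CA ⟂ EB]
   → A = (-185/593, 1199/593)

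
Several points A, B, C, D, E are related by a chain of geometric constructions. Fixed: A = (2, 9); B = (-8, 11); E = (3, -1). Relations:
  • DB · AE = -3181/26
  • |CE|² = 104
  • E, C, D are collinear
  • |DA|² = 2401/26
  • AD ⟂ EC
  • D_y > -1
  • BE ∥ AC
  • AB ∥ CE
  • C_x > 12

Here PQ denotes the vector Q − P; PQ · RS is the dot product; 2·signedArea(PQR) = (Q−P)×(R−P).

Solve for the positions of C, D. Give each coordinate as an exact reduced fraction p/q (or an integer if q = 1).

1. C_x = 13  [AB ∥ CE ∩ BE ∥ AC]
2. C_y = -3  [AB ∥ CE ∩ BE ∥ AC]
   → C = (13, -3)
3. D_x = 3/26  [E, C, D are collinear ∩ AD ⟂ EC]
4. D_y = -11/26  [E, C, D are collinear ∩ AD ⟂ EC]
   → D = (3/26, -11/26)

C = (13, -3)
D = (3/26, -11/26)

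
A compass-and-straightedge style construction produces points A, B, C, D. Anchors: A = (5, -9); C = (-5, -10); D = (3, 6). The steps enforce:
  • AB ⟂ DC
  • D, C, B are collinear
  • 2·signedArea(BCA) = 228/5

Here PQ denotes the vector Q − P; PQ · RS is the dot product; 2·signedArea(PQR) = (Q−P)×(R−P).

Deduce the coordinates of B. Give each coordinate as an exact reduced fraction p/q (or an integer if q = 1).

1. B_x = -13/5  [D, C, B are collinear ∩ AB ⟂ DC]
2. B_y = -26/5  [D, C, B are collinear ∩ AB ⟂ DC]
   → B = (-13/5, -26/5)

B = (-13/5, -26/5)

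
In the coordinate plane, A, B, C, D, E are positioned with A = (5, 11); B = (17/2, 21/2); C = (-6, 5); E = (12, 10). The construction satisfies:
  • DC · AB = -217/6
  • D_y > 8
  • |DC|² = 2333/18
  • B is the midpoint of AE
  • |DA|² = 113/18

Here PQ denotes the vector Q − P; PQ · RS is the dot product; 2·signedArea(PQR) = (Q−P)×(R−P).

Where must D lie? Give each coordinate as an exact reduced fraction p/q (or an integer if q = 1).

D = (29/6, 17/2)

1. D_x = 29/6  [line -7/2·x + 1/2·y + 38/3 = 0 ∩ |DC|² = 2333/18]
2. D_y = 17/2  [line -7/2·x + 1/2·y + 38/3 = 0 ∩ |DC|² = 2333/18]
   → D = (29/6, 17/2)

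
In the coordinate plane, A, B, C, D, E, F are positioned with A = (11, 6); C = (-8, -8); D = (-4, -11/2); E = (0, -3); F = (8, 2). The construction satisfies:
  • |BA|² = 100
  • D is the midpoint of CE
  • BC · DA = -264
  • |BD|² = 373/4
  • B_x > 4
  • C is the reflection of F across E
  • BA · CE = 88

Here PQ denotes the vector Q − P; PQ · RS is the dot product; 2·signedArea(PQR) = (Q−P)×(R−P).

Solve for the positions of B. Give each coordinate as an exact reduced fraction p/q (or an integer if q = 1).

1. B_x = 5  [BA · CE = 88 ∩ BC · DA = -264]
2. B_y = -2  [BA · CE = 88 ∩ BC · DA = -264]
   → B = (5, -2)

B = (5, -2)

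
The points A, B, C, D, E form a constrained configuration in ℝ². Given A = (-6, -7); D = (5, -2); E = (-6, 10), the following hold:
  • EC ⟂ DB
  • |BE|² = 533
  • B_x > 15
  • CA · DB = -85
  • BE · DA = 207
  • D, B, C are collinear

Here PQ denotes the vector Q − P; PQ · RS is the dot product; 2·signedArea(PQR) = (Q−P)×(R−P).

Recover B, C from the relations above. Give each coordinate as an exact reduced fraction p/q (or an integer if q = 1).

1. B_x = 16  [line 11·x + 5·y + -191 = 0 ∩ |BE|² = 533]
2. B_y = 3  [line 11·x + 5·y + -191 = 0 ∩ |BE|² = 533]
   → B = (16, 3)
3. C_x = 59/146  [D, B, C are collinear ∩ EC ⟂ DB]
4. C_y = -597/146  [D, B, C are collinear ∩ EC ⟂ DB]
   → C = (59/146, -597/146)

B = (16, 3)
C = (59/146, -597/146)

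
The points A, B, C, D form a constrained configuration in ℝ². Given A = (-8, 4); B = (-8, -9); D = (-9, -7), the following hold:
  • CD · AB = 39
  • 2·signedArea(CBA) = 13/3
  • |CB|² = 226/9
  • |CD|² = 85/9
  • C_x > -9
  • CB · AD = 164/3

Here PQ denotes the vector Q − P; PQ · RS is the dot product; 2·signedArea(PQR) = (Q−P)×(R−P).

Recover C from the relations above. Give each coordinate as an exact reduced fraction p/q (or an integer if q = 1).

1. C_x = -25/3  [2·signedArea(CBA) = 13/3 ∩ CD · AB = 39]
2. C_y = -4  [2·signedArea(CBA) = 13/3 ∩ CD · AB = 39]
   → C = (-25/3, -4)

C = (-25/3, -4)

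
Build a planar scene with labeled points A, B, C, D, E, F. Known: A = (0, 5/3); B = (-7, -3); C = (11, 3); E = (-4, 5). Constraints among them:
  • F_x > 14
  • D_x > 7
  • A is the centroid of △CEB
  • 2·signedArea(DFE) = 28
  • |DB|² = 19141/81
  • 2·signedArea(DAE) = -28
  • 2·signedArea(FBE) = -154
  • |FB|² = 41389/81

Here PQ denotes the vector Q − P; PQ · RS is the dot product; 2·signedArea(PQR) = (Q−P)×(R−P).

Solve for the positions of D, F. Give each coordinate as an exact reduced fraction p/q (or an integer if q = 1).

D = (22/3, 23/9)
F = (44/3, 31/9)

1. D_x = 22/3  [line -10/3·x + -4·y + 104/3 = 0 ∩ |DB|² = 19141/81]
2. D_y = 23/9  [line -10/3·x + -4·y + 104/3 = 0 ∩ |DB|² = 19141/81]
   → D = (22/3, 23/9)
3. F_x = 44/3  [2·signedArea(DFE) = 28 ∩ 2·signedArea(FBE) = -154]
4. F_y = 31/9  [2·signedArea(DFE) = 28 ∩ 2·signedArea(FBE) = -154]
   → F = (44/3, 31/9)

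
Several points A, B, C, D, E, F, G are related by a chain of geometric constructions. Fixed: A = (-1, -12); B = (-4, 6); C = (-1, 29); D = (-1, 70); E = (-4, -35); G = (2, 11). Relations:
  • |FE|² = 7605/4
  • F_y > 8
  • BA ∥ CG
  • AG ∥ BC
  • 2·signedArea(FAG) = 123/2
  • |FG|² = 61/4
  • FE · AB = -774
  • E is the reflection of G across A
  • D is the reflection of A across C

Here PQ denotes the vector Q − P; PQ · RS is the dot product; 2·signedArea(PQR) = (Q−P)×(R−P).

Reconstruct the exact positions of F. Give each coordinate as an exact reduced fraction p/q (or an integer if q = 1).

1. F_x = -1  [2·signedArea(FAG) = 123/2 ∩ FE · AB = -774]
2. F_y = 17/2  [2·signedArea(FAG) = 123/2 ∩ FE · AB = -774]
   → F = (-1, 17/2)

F = (-1, 17/2)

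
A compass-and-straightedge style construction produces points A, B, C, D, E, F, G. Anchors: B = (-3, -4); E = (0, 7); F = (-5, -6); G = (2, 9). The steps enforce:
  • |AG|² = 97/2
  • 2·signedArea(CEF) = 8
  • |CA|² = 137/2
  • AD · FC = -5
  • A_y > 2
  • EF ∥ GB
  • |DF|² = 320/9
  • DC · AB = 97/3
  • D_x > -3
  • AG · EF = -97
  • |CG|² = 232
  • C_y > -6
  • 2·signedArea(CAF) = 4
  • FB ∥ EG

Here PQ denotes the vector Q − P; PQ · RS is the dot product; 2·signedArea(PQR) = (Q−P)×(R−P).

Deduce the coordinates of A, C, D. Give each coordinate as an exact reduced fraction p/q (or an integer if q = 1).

1. A_x = -1/2  [line 5·x + 13·y + -30 = 0 ∩ |AG|² = 97/2]
2. A_y = 5/2  [line 5·x + 13·y + -30 = 0 ∩ |AG|² = 97/2]
   → A = (-1/2, 5/2)
3. C_x = -4  [2·signedArea(CAF) = 4 ∩ 2·signedArea(CEF) = 8]
4. C_y = -5  [2·signedArea(CAF) = 4 ∩ 2·signedArea(CEF) = 8]
   → C = (-4, -5)
5. D_x = -7/3  [AD · FC = -5 ∩ DC · AB = 97/3]
6. D_y = -2/3  [AD · FC = -5 ∩ DC · AB = 97/3]
   → D = (-7/3, -2/3)

A = (-1/2, 5/2)
C = (-4, -5)
D = (-7/3, -2/3)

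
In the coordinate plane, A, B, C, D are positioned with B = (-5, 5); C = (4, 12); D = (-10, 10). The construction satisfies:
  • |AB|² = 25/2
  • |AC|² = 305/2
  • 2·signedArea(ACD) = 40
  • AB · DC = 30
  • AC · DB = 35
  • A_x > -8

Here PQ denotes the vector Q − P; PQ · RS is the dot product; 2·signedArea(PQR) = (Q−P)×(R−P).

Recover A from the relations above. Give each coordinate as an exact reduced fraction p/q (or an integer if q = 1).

A = (-15/2, 15/2)

1. A_x = -15/2  [AB · DC = 30 ∩ AC · DB = 35]
2. A_y = 15/2  [AB · DC = 30 ∩ AC · DB = 35]
   → A = (-15/2, 15/2)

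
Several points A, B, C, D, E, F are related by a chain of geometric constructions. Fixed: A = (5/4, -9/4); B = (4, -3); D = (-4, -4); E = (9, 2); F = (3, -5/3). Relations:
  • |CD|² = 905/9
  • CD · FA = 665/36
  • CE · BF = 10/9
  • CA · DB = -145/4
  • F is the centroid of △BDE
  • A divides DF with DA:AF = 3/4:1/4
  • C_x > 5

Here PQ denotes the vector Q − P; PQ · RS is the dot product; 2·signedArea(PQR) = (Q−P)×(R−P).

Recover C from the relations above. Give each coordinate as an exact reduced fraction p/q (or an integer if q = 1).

1. C_x = 17/3  [CA · DB = -145/4 ∩ CE · BF = 10/9]
2. C_y = -4/3  [CA · DB = -145/4 ∩ CE · BF = 10/9]
   → C = (17/3, -4/3)

C = (17/3, -4/3)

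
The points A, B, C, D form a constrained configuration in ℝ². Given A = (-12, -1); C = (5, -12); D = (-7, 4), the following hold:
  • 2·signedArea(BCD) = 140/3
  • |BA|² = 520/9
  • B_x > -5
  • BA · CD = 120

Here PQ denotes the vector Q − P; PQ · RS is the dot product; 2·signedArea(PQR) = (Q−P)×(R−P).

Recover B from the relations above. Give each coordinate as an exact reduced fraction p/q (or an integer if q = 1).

1. B_x = -14/3  [2·signedArea(BCD) = 140/3 ∩ BA · CD = 120]
2. B_y = -3  [2·signedArea(BCD) = 140/3 ∩ BA · CD = 120]
   → B = (-14/3, -3)

B = (-14/3, -3)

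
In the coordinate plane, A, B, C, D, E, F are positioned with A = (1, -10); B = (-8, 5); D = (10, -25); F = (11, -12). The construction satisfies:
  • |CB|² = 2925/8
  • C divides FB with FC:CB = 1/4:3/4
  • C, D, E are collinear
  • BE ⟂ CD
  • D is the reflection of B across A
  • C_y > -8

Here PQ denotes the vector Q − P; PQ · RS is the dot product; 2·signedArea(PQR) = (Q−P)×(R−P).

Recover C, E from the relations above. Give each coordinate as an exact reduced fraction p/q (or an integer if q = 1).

1. C_x = 25/4  [C divides FB with FC:CB = 1/4:3/4]
2. C_y = -31/4  [C divides FB with FC:CB = 1/4:3/4]
   → C = (25/4, -31/4)
3. E_x = 820/277  [C, D, E are collinear ∩ BE ⟂ CD]
4. E_y = 2045/277  [C, D, E are collinear ∩ BE ⟂ CD]
   → E = (820/277, 2045/277)

C = (25/4, -31/4)
E = (820/277, 2045/277)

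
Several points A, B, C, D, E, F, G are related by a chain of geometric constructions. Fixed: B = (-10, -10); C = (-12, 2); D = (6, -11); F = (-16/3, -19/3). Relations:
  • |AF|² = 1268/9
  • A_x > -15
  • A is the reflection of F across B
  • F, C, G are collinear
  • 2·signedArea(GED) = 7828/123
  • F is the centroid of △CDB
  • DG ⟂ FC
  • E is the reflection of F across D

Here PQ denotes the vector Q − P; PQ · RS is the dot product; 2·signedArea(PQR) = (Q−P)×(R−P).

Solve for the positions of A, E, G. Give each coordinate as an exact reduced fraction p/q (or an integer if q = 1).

A = (-44/3, -41/3)
E = (52/3, -47/3)
G = (56/41, -603/41)

1. A_x = -44/3  [A is the reflection of F across B]
2. A_y = -41/3  [A is the reflection of F across B]
   → A = (-44/3, -41/3)
3. E_x = 52/3  [E is the reflection of F across D]
4. E_y = -47/3  [E is the reflection of F across D]
   → E = (52/3, -47/3)
5. G_x = 56/41  [F, C, G are collinear ∩ DG ⟂ FC]
6. G_y = -603/41  [F, C, G are collinear ∩ DG ⟂ FC]
   → G = (56/41, -603/41)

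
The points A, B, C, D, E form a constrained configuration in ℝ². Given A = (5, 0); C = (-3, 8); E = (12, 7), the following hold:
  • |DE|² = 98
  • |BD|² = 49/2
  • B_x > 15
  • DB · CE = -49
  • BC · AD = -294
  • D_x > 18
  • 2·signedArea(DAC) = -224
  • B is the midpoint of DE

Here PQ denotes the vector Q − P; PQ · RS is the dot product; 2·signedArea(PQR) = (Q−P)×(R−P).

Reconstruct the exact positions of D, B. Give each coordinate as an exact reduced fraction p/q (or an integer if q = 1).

B = (31/2, 21/2)
D = (19, 14)

1. D_x = 19  [line -8·x + -8·y + 264 = 0 ∩ |DE|² = 98]
2. D_y = 14  [line -8·x + -8·y + 264 = 0 ∩ |DE|² = 98]
   → D = (19, 14)
3. B_x = 31/2  [B is the midpoint of DE]
4. B_y = 21/2  [B is the midpoint of DE]
   → B = (31/2, 21/2)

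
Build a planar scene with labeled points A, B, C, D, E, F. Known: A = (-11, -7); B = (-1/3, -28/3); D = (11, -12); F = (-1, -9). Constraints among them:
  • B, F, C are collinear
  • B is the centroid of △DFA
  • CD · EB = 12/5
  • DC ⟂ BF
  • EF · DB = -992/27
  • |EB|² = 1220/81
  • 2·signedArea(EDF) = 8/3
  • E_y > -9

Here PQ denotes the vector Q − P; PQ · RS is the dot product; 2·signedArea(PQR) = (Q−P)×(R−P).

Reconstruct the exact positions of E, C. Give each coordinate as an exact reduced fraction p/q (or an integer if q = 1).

C = (49/5, -72/5)
E = (-37/9, -76/9)

1. E_x = -37/9  [EF · DB = -992/27 ∩ 2·signedArea(EDF) = 8/3]
2. E_y = -76/9  [EF · DB = -992/27 ∩ 2·signedArea(EDF) = 8/3]
   → E = (-37/9, -76/9)
3. C_x = 49/5  [B, F, C are collinear ∩ DC ⟂ BF]
4. C_y = -72/5  [B, F, C are collinear ∩ DC ⟂ BF]
   → C = (49/5, -72/5)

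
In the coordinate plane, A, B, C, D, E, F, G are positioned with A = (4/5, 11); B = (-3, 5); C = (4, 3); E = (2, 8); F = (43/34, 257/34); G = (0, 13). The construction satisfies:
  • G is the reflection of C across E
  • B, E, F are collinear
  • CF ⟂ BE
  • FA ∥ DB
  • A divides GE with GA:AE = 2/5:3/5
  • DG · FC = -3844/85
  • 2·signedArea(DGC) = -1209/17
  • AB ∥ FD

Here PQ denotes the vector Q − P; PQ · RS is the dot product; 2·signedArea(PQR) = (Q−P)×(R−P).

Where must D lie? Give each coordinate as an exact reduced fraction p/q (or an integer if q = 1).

1. D_x = -431/170  [FA ∥ DB ∩ AB ∥ FD]
2. D_y = 53/34  [FA ∥ DB ∩ AB ∥ FD]
   → D = (-431/170, 53/34)

D = (-431/170, 53/34)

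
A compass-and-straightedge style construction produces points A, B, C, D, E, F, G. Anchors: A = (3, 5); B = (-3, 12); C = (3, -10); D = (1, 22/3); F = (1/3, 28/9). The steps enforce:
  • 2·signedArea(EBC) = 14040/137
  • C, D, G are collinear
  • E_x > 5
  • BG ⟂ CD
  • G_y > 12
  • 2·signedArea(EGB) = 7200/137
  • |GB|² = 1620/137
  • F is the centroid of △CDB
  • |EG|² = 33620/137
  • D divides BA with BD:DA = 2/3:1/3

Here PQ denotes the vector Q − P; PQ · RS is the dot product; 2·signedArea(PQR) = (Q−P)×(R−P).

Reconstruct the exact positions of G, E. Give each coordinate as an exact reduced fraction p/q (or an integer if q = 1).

E = (765/137, -328/137)
G = (57/137, 1698/137)

1. G_x = 57/137  [C, D, G are collinear ∩ BG ⟂ CD]
2. G_y = 1698/137  [C, D, G are collinear ∩ BG ⟂ CD]
   → G = (57/137, 1698/137)
3. E_x = 765/137  [2·signedArea(EGB) = 7200/137 ∩ 2·signedArea(EBC) = 14040/137]
4. E_y = -328/137  [2·signedArea(EGB) = 7200/137 ∩ 2·signedArea(EBC) = 14040/137]
   → E = (765/137, -328/137)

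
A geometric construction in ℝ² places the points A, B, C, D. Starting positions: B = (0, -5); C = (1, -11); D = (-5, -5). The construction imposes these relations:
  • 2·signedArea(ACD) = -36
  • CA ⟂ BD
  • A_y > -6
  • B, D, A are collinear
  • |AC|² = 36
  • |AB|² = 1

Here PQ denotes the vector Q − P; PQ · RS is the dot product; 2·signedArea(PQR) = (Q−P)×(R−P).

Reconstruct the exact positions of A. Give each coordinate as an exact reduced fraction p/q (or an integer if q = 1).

A = (1, -5)

1. A_x = 1  [B, D, A are collinear ∩ CA ⟂ BD]
2. A_y = -5  [B, D, A are collinear ∩ CA ⟂ BD]
   → A = (1, -5)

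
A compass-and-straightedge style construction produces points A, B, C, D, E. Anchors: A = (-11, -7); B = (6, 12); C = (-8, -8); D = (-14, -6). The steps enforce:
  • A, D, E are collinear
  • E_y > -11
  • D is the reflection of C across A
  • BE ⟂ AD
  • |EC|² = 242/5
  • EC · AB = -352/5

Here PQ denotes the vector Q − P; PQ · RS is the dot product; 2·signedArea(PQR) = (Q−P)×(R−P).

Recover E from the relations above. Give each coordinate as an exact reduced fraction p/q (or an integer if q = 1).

1. E_x = -7/5  [A, D, E are collinear ∩ BE ⟂ AD]
2. E_y = -51/5  [A, D, E are collinear ∩ BE ⟂ AD]
   → E = (-7/5, -51/5)

E = (-7/5, -51/5)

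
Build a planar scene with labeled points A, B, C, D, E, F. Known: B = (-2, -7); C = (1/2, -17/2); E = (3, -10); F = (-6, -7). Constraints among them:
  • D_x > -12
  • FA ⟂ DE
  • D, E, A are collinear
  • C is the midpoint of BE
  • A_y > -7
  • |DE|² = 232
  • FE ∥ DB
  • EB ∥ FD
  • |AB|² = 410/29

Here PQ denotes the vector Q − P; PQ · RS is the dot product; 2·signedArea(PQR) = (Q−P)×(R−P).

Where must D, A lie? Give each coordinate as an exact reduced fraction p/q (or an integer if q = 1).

A = (-165/29, -182/29)
D = (-11, -4)

1. D_x = -11  [FE ∥ DB ∩ EB ∥ FD]
2. D_y = -4  [FE ∥ DB ∩ EB ∥ FD]
   → D = (-11, -4)
3. A_x = -165/29  [D, E, A are collinear ∩ FA ⟂ DE]
4. A_y = -182/29  [D, E, A are collinear ∩ FA ⟂ DE]
   → A = (-165/29, -182/29)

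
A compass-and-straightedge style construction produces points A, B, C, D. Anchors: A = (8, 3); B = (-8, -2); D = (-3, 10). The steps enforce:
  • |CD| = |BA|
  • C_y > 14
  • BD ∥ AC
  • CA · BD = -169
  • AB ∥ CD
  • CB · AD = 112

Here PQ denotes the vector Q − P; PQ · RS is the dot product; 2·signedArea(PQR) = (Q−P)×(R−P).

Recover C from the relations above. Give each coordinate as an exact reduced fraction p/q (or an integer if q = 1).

1. C_x = 13  [AB ∥ CD ∩ BD ∥ AC]
2. C_y = 15  [AB ∥ CD ∩ BD ∥ AC]
   → C = (13, 15)

C = (13, 15)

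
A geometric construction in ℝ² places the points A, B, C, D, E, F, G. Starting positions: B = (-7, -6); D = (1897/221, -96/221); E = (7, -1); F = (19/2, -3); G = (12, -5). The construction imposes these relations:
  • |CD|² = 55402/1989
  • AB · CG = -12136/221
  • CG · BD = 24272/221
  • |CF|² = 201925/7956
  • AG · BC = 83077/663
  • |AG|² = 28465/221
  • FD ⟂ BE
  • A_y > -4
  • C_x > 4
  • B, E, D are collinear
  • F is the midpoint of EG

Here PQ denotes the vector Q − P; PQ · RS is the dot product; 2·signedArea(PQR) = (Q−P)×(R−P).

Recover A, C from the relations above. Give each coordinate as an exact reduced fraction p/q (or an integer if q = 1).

1. C_x = 3002/663  [line -3444/221·x + -1230/221·y + 10906/221 = 0 ∩ |CD|² = 55402/1989]
2. C_y = -2527/663  [line -3444/221·x + -1230/221·y + 10906/221 = 0 ∩ |CD|² = 55402/1989]
   → C = (3002/663, -2527/663)
3. A_x = 175/221  [AG · BC = 83077/663 ∩ AB · CG = -12136/221]
4. A_y = -711/221  [AG · BC = 83077/663 ∩ AB · CG = -12136/221]
   → A = (175/221, -711/221)

A = (175/221, -711/221)
C = (3002/663, -2527/663)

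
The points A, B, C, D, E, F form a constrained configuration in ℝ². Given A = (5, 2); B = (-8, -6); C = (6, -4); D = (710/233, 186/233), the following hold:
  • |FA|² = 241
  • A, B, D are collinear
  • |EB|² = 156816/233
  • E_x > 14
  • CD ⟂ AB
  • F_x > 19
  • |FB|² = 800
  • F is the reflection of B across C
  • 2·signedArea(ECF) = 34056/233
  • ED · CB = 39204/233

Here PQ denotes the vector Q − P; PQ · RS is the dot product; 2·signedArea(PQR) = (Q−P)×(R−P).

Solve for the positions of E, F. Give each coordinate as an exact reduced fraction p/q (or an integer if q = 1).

1. F_x = 20  [F is the reflection of B across C]
2. F_y = -2  [F is the reflection of B across C]
   → F = (20, -2)
3. E_x = 3284/233  [ED · CB = 39204/233 ∩ 2·signedArea(ECF) = 34056/233]
4. E_y = 1770/233  [ED · CB = 39204/233 ∩ 2·signedArea(ECF) = 34056/233]
   → E = (3284/233, 1770/233)

E = (3284/233, 1770/233)
F = (20, -2)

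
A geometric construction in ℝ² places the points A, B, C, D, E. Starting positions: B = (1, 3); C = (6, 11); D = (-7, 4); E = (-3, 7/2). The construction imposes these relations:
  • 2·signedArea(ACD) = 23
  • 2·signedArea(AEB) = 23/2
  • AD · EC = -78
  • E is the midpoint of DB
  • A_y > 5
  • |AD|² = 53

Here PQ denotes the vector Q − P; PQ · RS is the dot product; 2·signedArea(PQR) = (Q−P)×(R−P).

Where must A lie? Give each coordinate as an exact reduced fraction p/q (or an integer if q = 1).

A = (0, 6)

1. A_x = 0  [2·signedArea(AEB) = 23/2 ∩ AD · EC = -78]
2. A_y = 6  [2·signedArea(AEB) = 23/2 ∩ AD · EC = -78]
   → A = (0, 6)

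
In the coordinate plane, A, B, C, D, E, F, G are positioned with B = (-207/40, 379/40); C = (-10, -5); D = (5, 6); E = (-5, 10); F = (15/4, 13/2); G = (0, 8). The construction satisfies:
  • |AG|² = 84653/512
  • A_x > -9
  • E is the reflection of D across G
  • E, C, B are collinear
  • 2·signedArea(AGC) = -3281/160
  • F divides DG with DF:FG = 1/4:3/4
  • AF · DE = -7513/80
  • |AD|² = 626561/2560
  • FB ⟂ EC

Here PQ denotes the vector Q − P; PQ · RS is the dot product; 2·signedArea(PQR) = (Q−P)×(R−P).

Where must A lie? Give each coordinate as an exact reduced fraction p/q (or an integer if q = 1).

A = (-1407/160, -221/160)

1. A_x = -1407/160  [2·signedArea(AGC) = -3281/160 ∩ AF · DE = -7513/80]
2. A_y = -221/160  [2·signedArea(AGC) = -3281/160 ∩ AF · DE = -7513/80]
   → A = (-1407/160, -221/160)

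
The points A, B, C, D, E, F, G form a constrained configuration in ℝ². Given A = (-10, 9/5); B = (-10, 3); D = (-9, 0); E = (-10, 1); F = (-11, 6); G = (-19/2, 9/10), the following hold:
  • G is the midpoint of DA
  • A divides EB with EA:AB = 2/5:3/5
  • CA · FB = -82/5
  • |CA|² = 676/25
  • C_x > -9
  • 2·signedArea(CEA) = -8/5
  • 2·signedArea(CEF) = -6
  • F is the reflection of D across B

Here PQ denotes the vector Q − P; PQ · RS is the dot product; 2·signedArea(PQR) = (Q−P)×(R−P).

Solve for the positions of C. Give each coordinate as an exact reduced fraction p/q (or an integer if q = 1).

C = (-8, -3)

1. C_x = -8  [2·signedArea(CEA) = -8/5 ∩ 2·signedArea(CEF) = -6]
2. C_y = -3  [2·signedArea(CEA) = -8/5 ∩ 2·signedArea(CEF) = -6]
   → C = (-8, -3)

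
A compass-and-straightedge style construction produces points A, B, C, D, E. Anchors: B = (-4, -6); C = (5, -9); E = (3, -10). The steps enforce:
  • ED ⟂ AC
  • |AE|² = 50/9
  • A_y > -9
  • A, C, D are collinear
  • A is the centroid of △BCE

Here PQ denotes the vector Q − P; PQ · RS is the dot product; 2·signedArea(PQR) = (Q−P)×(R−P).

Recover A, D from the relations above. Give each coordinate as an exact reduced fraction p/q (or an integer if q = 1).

1. A_x = 4/3  [A is the centroid of △BCE]
2. A_y = -25/3  [A is the centroid of △BCE]
   → A = (4/3, -25/3)
3. D_x = 81/25  [A, C, D are collinear ∩ ED ⟂ AC]
4. D_y = -217/25  [A, C, D are collinear ∩ ED ⟂ AC]
   → D = (81/25, -217/25)

A = (4/3, -25/3)
D = (81/25, -217/25)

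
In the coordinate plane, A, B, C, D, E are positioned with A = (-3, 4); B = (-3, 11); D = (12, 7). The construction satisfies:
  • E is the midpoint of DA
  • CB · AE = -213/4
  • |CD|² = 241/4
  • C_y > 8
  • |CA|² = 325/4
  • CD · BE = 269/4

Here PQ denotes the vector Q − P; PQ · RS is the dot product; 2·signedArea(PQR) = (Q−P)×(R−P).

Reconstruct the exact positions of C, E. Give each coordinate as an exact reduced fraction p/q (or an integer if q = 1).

C = (9/2, 9)
E = (9/2, 11/2)

1. E_x = 9/2  [E is the midpoint of DA]
2. E_y = 11/2  [E is the midpoint of DA]
   → E = (9/2, 11/2)
3. C_x = 9/2  [CD · BE = 269/4 ∩ CB · AE = -213/4]
4. C_y = 9  [CD · BE = 269/4 ∩ CB · AE = -213/4]
   → C = (9/2, 9)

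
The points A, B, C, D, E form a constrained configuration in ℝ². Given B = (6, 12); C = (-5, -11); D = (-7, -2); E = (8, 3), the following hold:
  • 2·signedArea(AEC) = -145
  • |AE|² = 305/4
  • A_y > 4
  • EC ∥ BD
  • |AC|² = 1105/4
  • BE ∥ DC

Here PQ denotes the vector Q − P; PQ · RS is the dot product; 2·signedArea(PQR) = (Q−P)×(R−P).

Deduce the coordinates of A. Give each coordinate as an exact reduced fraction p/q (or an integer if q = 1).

1. A_x = -1/2  [line 14·x + -13·y + 72 = 0 ∩ |AC|² = 1105/4]
2. A_y = 5  [line 14·x + -13·y + 72 = 0 ∩ |AC|² = 1105/4]
   → A = (-1/2, 5)

A = (-1/2, 5)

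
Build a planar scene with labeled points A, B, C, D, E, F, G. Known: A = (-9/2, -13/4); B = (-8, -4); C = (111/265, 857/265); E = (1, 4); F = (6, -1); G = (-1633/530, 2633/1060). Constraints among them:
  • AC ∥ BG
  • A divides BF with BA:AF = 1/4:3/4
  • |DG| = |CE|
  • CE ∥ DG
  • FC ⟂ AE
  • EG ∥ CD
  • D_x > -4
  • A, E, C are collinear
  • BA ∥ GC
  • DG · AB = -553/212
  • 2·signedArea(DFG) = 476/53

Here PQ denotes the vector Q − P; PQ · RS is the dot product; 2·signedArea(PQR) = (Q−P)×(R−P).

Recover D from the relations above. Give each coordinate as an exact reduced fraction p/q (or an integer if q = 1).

1. D_x = -1941/530  [CE ∥ DG ∩ EG ∥ CD]
2. D_y = 1821/1060  [CE ∥ DG ∩ EG ∥ CD]
   → D = (-1941/530, 1821/1060)

D = (-1941/530, 1821/1060)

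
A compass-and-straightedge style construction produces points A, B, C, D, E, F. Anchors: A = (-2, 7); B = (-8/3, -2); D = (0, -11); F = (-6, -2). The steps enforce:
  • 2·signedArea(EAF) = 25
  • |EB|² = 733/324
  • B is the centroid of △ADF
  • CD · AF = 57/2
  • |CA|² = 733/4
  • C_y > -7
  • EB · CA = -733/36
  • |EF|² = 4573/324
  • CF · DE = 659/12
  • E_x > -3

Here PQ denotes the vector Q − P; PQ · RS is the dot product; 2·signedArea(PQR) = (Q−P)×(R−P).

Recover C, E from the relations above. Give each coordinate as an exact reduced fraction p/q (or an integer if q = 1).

1. E_x = -23/9  [line 9·x + -4·y + 21 = 0 ∩ |EB|² = 733/324]
2. E_y = -1/2  [line 9·x + -4·y + 21 = 0 ∩ |EB|² = 733/324]
   → E = (-23/9, -1/2)
3. C_x = -3  [CD · AF = 57/2 ∩ CF · DE = 659/12]
4. C_y = -13/2  [CD · AF = 57/2 ∩ CF · DE = 659/12]
   → C = (-3, -13/2)

C = (-3, -13/2)
E = (-23/9, -1/2)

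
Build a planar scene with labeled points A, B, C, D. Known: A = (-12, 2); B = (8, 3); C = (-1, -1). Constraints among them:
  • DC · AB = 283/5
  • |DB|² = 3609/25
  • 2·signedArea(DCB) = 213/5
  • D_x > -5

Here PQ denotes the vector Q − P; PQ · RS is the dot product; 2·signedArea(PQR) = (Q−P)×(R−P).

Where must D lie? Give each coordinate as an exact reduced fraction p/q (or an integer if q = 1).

1. D_x = -4  [DC · AB = 283/5 ∩ 2·signedArea(DCB) = 213/5]
2. D_y = 12/5  [DC · AB = 283/5 ∩ 2·signedArea(DCB) = 213/5]
   → D = (-4, 12/5)

D = (-4, 12/5)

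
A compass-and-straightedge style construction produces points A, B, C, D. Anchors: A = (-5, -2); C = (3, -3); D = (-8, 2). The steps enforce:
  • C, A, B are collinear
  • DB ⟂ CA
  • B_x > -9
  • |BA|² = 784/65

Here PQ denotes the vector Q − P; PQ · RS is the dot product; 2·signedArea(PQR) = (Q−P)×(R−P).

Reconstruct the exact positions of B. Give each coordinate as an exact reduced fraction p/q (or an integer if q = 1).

1. B_x = -549/65  [C, A, B are collinear ∩ DB ⟂ CA]
2. B_y = -102/65  [C, A, B are collinear ∩ DB ⟂ CA]
   → B = (-549/65, -102/65)

B = (-549/65, -102/65)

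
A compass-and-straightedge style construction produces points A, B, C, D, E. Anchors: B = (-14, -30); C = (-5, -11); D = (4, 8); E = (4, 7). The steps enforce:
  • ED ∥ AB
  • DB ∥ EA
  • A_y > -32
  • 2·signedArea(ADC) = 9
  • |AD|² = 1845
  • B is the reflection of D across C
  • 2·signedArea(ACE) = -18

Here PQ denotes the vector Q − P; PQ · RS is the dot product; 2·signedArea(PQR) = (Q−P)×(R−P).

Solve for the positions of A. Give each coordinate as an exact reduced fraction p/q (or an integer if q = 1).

1. A_x = -14  [ED ∥ AB ∩ DB ∥ EA]
2. A_y = -31  [ED ∥ AB ∩ DB ∥ EA]
   → A = (-14, -31)

A = (-14, -31)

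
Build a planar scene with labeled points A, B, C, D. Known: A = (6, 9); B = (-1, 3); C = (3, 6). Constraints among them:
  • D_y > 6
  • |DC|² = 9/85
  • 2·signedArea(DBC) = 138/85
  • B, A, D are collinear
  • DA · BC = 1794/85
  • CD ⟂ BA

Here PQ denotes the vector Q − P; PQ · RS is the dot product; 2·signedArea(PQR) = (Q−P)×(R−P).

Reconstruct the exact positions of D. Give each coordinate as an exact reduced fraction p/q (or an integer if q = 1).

1. D_x = 237/85  [B, A, D are collinear ∩ CD ⟂ BA]
2. D_y = 531/85  [B, A, D are collinear ∩ CD ⟂ BA]
   → D = (237/85, 531/85)

D = (237/85, 531/85)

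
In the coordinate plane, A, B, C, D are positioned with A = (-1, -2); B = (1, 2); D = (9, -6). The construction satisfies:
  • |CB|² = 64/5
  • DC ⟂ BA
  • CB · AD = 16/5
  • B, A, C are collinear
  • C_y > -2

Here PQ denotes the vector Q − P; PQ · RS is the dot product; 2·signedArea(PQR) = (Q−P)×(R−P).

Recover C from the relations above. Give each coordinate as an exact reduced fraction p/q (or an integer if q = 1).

C = (-3/5, -6/5)

1. C_x = -3/5  [B, A, C are collinear ∩ DC ⟂ BA]
2. C_y = -6/5  [B, A, C are collinear ∩ DC ⟂ BA]
   → C = (-3/5, -6/5)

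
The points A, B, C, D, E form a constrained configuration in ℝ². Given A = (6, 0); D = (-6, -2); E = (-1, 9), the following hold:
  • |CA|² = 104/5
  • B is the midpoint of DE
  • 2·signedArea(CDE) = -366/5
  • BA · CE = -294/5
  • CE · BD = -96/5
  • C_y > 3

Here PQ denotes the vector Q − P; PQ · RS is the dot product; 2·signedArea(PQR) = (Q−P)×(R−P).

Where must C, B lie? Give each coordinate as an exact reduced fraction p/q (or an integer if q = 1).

B = (-7/2, 7/2)
C = (16/5, 18/5)

1. C_x = 16/5  [line -11·x + 5·y + 86/5 = 0 ∩ |CA|² = 104/5]
2. C_y = 18/5  [line -11·x + 5·y + 86/5 = 0 ∩ |CA|² = 104/5]
   → C = (16/5, 18/5)
3. B_x = -7/2  [CE · BD = -96/5 ∩ B is the midpoint of DE]
4. B_y = 7/2  [CE · BD = -96/5 ∩ B is the midpoint of DE]
   → B = (-7/2, 7/2)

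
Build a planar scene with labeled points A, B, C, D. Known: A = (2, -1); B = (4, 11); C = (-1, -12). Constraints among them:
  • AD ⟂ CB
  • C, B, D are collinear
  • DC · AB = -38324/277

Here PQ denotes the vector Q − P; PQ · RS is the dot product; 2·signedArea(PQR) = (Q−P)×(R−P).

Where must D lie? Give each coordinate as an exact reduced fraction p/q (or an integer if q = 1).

1. D_x = 393/277  [C, B, D are collinear ∩ AD ⟂ CB]
2. D_y = -242/277  [C, B, D are collinear ∩ AD ⟂ CB]
   → D = (393/277, -242/277)

D = (393/277, -242/277)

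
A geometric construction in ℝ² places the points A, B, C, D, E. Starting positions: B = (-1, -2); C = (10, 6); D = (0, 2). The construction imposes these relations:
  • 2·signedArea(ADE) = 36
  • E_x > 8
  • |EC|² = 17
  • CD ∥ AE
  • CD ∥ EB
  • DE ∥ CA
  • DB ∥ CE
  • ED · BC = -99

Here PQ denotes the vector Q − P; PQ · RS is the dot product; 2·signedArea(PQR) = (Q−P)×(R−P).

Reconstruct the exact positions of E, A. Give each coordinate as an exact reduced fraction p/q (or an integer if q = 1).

A = (19, 6)
E = (9, 2)

1. E_x = 9  [CD ∥ EB ∩ DB ∥ CE]
2. E_y = 2  [CD ∥ EB ∩ DB ∥ CE]
   → E = (9, 2)
3. A_x = 19  [CD ∥ AE ∩ DE ∥ CA]
4. A_y = 6  [CD ∥ AE ∩ DE ∥ CA]
   → A = (19, 6)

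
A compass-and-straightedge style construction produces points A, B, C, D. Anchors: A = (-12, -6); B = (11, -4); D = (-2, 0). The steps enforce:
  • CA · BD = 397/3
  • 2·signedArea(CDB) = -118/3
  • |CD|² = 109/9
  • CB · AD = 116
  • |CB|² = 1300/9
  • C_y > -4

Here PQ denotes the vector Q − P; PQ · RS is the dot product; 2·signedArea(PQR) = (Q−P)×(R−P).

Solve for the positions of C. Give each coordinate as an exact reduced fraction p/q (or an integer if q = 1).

1. C_x = -1  [2·signedArea(CDB) = -118/3 ∩ CA · BD = 397/3]
2. C_y = -10/3  [2·signedArea(CDB) = -118/3 ∩ CA · BD = 397/3]
   → C = (-1, -10/3)

C = (-1, -10/3)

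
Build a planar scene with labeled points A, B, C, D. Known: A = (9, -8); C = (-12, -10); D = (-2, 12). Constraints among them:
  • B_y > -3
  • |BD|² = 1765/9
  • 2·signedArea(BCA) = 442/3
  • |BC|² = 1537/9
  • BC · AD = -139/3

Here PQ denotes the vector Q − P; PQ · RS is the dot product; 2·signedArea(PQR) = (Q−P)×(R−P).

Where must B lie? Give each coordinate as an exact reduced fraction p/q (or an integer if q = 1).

B = (-5/3, -2)

1. B_x = -5/3  [2·signedArea(BCA) = 442/3 ∩ BC · AD = -139/3]
2. B_y = -2  [2·signedArea(BCA) = 442/3 ∩ BC · AD = -139/3]
   → B = (-5/3, -2)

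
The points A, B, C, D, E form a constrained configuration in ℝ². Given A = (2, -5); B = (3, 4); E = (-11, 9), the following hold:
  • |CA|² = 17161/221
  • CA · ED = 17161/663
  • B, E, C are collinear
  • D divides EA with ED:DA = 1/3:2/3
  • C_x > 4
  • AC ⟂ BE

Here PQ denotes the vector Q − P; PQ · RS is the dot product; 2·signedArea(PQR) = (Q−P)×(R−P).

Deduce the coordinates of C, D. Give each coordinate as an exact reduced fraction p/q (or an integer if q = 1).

C = (1097/221, 729/221)
D = (-20/3, 13/3)

1. C_x = 1097/221  [B, E, C are collinear ∩ AC ⟂ BE]
2. C_y = 729/221  [B, E, C are collinear ∩ AC ⟂ BE]
   → C = (1097/221, 729/221)
3. D_x = -20/3  [D divides EA with ED:DA = 1/3:2/3]
4. D_y = 13/3  [D divides EA with ED:DA = 1/3:2/3]
   → D = (-20/3, 13/3)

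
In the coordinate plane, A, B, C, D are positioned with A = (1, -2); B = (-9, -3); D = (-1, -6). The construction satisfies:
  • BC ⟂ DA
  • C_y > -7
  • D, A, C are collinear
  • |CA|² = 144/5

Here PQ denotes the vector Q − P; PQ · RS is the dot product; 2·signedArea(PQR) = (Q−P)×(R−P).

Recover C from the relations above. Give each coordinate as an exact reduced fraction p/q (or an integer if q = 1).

C = (-7/5, -34/5)

1. C_x = -7/5  [D, A, C are collinear ∩ BC ⟂ DA]
2. C_y = -34/5  [D, A, C are collinear ∩ BC ⟂ DA]
   → C = (-7/5, -34/5)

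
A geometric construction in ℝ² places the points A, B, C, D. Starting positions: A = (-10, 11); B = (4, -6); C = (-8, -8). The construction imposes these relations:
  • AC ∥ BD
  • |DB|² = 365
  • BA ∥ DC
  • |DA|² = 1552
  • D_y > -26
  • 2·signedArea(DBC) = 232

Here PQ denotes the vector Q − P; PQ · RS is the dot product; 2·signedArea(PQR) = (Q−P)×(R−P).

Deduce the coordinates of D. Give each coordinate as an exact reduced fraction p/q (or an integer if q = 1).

1. D_x = 6  [BA ∥ DC ∩ AC ∥ BD]
2. D_y = -25  [BA ∥ DC ∩ AC ∥ BD]
   → D = (6, -25)

D = (6, -25)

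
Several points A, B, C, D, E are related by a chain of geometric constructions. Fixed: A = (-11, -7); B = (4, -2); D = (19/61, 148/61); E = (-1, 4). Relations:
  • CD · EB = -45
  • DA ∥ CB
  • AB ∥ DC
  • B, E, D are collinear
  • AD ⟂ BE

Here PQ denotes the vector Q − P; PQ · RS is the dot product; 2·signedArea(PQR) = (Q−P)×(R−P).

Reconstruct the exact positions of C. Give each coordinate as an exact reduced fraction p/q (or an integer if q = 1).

C = (934/61, 453/61)

1. C_x = 934/61  [DA ∥ CB ∩ AB ∥ DC]
2. C_y = 453/61  [DA ∥ CB ∩ AB ∥ DC]
   → C = (934/61, 453/61)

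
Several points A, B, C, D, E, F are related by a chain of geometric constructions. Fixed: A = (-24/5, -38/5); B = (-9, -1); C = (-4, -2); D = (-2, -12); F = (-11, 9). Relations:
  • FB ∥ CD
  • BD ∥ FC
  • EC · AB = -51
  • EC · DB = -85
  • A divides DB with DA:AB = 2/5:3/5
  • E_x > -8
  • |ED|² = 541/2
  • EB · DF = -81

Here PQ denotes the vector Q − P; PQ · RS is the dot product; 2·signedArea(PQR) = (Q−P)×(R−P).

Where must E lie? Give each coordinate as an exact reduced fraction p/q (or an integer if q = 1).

E = (-15/2, 7/2)

1. E_x = -15/2  [EC · AB = -51 ∩ EB · DF = -81]
2. E_y = 7/2  [EC · AB = -51 ∩ EB · DF = -81]
   → E = (-15/2, 7/2)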